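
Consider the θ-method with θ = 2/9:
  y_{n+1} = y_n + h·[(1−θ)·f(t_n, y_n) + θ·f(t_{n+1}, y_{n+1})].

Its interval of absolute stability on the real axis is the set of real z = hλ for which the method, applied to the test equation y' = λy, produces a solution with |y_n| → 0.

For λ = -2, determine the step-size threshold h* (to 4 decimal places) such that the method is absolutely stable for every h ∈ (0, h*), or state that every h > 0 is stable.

Set f=λy, z=hλ:
  y_{n+1} = y_n + z·[7/9·y_n + 2/9·y_{n+1}] ⇒ (1 − 2/9z)y_{n+1} = (1 + 7/9z)y_n
  Hence R(z) = (1 + 7/9z)/(1 − 2/9z).

Solve |R(x)|<1 on ℝ⁻.
x=-1.4: |R|=0.0678
R=−1: 1+7/9x = −1+2/9x ⇒ -5/9x=2 ⇒ x=2/(-5/9)=-3.6000
Confirm numerically:
  x=-2.871: |R|=0.75275 <1
  x=-1.844: |R|=0.30801 <1
  x=-1.831: |R|=0.30145 <1
  x=-3.860: |R|=1.07775 >1
  x=-3.709: |R|=1.03320 >1
  x=-3.664: |R|=1.01960 >1
Interval (-3.6000, 0).

(-3.6000,0); λ=-2 ⇒ h* = (18/5)/2 = 1.8000.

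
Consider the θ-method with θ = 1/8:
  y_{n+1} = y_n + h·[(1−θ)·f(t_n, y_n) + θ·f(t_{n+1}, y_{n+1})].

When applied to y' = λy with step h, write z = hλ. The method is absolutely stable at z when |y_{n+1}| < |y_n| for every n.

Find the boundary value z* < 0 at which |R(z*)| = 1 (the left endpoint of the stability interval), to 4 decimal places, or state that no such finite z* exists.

left endpoint -2.6667.

On y'=λy, z=hλ:
  y_{n+1} = y_n + z·[7/8·y_n + 1/8·y_{n+1}] ⇒ (1 − 1/8z)y_{n+1} = (1 + 7/8z)y_n
  so R(z) = (1 + 7/8z)/(1 − 1/8z).

Boundary: |R(x)|=1, x<0.
x=-1.56: |R|=0.3054
R=−1: 1+7/8x = −1+1/8x ⇒ -3/4x=2 ⇒ x=2/(-3/4)=-2.6667
Confirm numerically:
  x=-1.976: |R|=0.58460 <1
  x=-1.494: |R|=0.25890 <1
  x=-1.230: |R|=0.06609 <1
  x=-3.233: |R|=1.30250 >1
  x=-3.127: |R|=1.24823 >1
  x=-2.759: |R|=1.05149 >1
Stable set (-2.6667, 0).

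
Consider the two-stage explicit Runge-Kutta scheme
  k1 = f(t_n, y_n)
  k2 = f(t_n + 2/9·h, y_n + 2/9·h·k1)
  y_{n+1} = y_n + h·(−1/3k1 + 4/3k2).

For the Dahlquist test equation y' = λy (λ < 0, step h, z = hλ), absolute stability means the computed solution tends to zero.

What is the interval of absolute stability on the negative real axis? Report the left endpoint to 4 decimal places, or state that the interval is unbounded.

Set f=λy, z=hλ:
  k1=λy_n ⇒ h·k1=z·y_n;  k2=λ(1+2/9z)y_n ⇒ h·k2=z(1+2/9z)y_n
  y_{n+1}/y_n = 1 − 1/3z + 4/3z(1+2/9z) = 1 + z + 8/27z²
  so R(z) = 1 + z + 8/27z².

Find x<0 with |R(x)|<1.
x=-0.63: |R|=0.4876
R=1: x+8/27x²=0 ⇒ x=−27/8=-3.3750; min R=1−1/(4·8/27)=0.1562>−1
Confirm numerically:
  x=-3.130: |R|=0.77279 <1
  x=-2.944: |R|=0.62404 <1
  x=-1.694: |R|=0.15626 <1
  x=-3.765: |R|=1.43507 >1
  x=-3.641: |R|=1.28696 >1
So |R|<1 on (-3.3750, 0).

z∈(-3.3750,0).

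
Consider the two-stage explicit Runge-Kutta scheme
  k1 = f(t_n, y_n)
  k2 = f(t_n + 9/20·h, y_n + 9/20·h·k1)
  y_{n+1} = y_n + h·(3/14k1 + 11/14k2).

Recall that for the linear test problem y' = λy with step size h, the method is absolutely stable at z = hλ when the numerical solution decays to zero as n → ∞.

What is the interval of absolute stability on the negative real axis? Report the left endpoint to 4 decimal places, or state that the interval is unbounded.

With y'=λy (z=hλ):
  k1=λy_n ⇒ h·k1=z·y_n;  k2=λ(1+9/20z)y_n ⇒ h·k2=z(1+9/20z)y_n
  y_{n+1}/y_n = 1 + 3/14z + 11/14z(1+9/20z) = 1 + z + 99/280z²
  R(z) = 1 + z + 99/280z².

Solve |R(x)|<1 on ℝ⁻.
x=-1.05: |R|=0.3398
R=1: x+99/280x²=0 ⇒ x=−280/99=-2.8283; min R=1−1/(4·99/280)=0.2929>−1
Confirm numerically:
  x=-2.625: |R|=0.81133 <1
  x=-1.903: |R|=0.37743 <1
  x=-1.660: |R|=0.31430 <1
  x=-1.168: |R|=0.31435 <1
  x=-3.224: |R|=1.45108 >1
  x=-3.025: |R|=1.21040 >1
  x=-2.868: |R|=1.04027 >1
Interval (-2.8283, 0).

z∈(-2.8283,0).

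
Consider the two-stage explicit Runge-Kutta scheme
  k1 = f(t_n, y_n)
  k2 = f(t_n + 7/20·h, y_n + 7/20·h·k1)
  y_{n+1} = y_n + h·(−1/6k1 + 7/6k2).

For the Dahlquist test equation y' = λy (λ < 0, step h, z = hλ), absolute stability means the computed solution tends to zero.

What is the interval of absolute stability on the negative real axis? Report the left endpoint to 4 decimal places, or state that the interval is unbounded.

With y'=λy (z=hλ):
  k1=λy_n ⇒ h·k1=z·y_n;  k2=λ(1+7/20z)y_n ⇒ h·k2=z(1+7/20z)y_n
  y_{n+1}/y_n = 1 − 1/6z + 7/6z(1+7/20z) = 1 + z + 49/120z²
  R(z) = 1 + z + 49/120z².

Solve |R(x)|<1 on ℝ⁻.
x=-0.85: |R|=0.4450
R=1: x+49/120x²=0 ⇒ x=−120/49=-2.4490; min R=1−1/(4·49/120)=0.3878>−1
Confirm numerically:
  x=-1.899: |R|=0.57353 <1
  x=-1.563: |R|=0.43455 <1
  x=-1.453: |R|=0.40908 <1
  x=-1.031: |R|=0.40304 <1
  x=-2.965: |R|=1.62475 >1
  x=-2.597: |R|=1.15697 >1
Stable set (-2.4490, 0).

z∈(-2.4490,0).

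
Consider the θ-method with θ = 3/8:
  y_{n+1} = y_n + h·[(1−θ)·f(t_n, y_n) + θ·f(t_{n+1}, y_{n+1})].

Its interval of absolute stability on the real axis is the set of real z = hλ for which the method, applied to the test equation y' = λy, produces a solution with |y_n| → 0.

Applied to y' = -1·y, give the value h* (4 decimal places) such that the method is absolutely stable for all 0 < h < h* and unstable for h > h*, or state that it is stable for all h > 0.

Set f=λy, z=hλ:
  y_{n+1} = y_n + z·[5/8·y_n + 3/8·y_{n+1}] ⇒ (1 − 3/8z)y_{n+1} = (1 + 5/8z)y_n
  R(z) = (1 + 5/8z)/(1 − 3/8z).

Need |R(x)|<1, x<0.
x=-1.8: |R|=0.0746
R=−1: 1+5/8x = −1+3/8x ⇒ -1/4x=2 ⇒ x=2/(-1/4)=-8.0000
Confirm numerically:
  x=-6.727: |R|=0.90966 <1
  x=-6.613: |R|=0.90036 <1
  x=-5.930: |R|=0.83947 <1
  x=-3.884: |R|=0.58111 <1
  x=-8.354: |R|=1.02141 >1
  x=-8.062: |R|=1.00385 >1
So |R|<1 on (-8.0000, 0).

(-8.0000,0); λ=-1 ⇒ h* = (8)/1 = 8.0000.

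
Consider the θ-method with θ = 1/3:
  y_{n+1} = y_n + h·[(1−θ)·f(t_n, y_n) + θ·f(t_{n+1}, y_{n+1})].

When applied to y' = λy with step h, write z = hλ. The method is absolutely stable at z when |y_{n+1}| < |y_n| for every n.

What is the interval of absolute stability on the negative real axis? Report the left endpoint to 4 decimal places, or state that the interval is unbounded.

Test eqn y'=λy, z=hλ:
  y_{n+1} = y_n + z·[2/3·y_n + 1/3·y_{n+1}] ⇒ (1 − 1/3z)y_{n+1} = (1 + 2/3z)y_n
  ⇒ R(z) = (1 + 2/3z)/(1 − 1/3z).

Need |R(x)|<1, x<0.
x=-1.69: |R|=0.0810
R=−1: 1+2/3x = −1+1/3x ⇒ -1/3x=2 ⇒ x=2/(-1/3)=-6.0000
Confirm numerically:
  x=-5.392: |R|=0.92755 <1
  x=-5.230: |R|=0.90644 <1
  x=-5.057: |R|=0.88296 <1
  x=-5.003: |R|=0.87542 <1
  x=-6.177: |R|=1.01929 >1
  x=-6.104: |R|=1.01142 >1
  x=-6.034: |R|=1.00376 >1
So |R|<1 on (-6.0000, 0).

(-6.0000, 0).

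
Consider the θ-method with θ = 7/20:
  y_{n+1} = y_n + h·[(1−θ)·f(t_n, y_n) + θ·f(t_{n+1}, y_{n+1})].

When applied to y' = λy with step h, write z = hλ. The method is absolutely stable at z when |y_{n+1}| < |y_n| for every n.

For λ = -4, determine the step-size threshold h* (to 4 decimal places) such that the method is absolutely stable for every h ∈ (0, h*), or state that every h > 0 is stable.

With y'=λy (z=hλ):
  y_{n+1} = y_n + z·[13/20·y_n + 7/20·y_{n+1}] ⇒ (1 − 7/20z)y_{n+1} = (1 + 13/20z)y_n
  so R(z) = (1 + 13/20z)/(1 − 7/20z).

Boundary: |R(x)|=1, x<0.
x=-1.37: |R|=0.0740
R=−1: 1+13/20x = −1+7/20x ⇒ -3/10x=2 ⇒ x=2/(-3/10)=-6.6667
Confirm numerically:
  x=-6.593: |R|=0.99332 <1
  x=-6.277: |R|=0.96343 <1
  x=-4.651: |R|=0.76989 <1
  x=-3.082: |R|=0.48266 <1
  x=-7.187: |R|=1.04440 >1
  x=-6.928: |R|=1.02289 >1
So |R|<1 on (-6.6667, 0).

(-6.6667,0); λ=-4 ⇒ h* = (20/3)/4 = 1.6667.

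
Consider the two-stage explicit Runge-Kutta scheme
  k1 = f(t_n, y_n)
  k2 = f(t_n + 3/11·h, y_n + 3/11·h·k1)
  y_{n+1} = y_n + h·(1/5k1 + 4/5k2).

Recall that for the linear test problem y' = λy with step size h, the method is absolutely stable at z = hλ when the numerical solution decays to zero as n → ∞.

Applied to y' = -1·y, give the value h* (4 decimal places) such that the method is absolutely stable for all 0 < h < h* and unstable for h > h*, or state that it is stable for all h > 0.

On y'=λy, z=hλ:
  k1=λy_n ⇒ h·k1=z·y_n;  k2=λ(1+3/11z)y_n ⇒ h·k2=z(1+3/11z)y_n
  y_{n+1}/y_n = 1 + 1/5z + 4/5z(1+3/11z) = 1 + z + 12/55z²
  ⇒ R(z) = 1 + z + 12/55z².

Solve |R(x)|<1 on ℝ⁻.
x=-0.89: |R|=0.2828
R=1: x+12/55x²=0 ⇒ x=−55/12=-4.5833; min R=1−1/(4·12/55)=-0.1458>−1
Confirm numerically:
  x=-4.103: |R|=0.57001 <1
  x=-3.450: |R|=0.14691 <1
  x=-2.216: |R|=0.14458 <1
  x=-5.156: |R|=1.64422 >1
  x=-4.949: |R|=1.39484 >1
  x=-4.721: |R|=1.14180 >1
So |R|<1 on (-4.5833, 0).

(-4.5833,0); λ=-1 ⇒ h* = (55/12)/1 = 4.5833.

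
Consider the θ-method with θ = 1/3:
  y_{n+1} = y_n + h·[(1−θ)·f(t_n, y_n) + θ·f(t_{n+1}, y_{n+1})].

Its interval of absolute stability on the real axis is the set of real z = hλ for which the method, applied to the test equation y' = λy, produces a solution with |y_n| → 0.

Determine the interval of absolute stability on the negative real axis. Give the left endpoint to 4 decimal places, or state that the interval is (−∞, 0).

Set f=λy, z=hλ:
  y_{n+1} = y_n + z·[2/3·y_n + 1/3·y_{n+1}] ⇒ (1 − 1/3z)y_{n+1} = (1 + 2/3z)y_n
  Hence R(z) = (1 + 2/3z)/(1 − 1/3z).

Boundary: |R(x)|=1, x<0.
x=-0.86: |R|=0.3316
R=−1: 1+2/3x = −1+1/3x ⇒ -1/3x=2 ⇒ x=2/(-1/3)=-6.0000
Confirm numerically:
  x=-4.629: |R|=0.82029 <1
  x=-4.097: |R|=0.73186 <1
  x=-3.017: |R|=0.50424 <1
  x=-6.597: |R|=1.06221 >1
  x=-6.522: |R|=1.05482 >1
  x=-6.184: |R|=1.02003 >1
So |R|<1 on (-6.0000, 0).

z∈(-6.0000,0).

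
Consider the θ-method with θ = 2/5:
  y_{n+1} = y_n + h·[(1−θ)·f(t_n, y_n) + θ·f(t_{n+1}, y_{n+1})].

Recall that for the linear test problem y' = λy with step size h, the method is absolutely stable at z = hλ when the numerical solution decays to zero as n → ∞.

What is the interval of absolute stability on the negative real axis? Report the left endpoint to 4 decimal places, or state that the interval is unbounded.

(-10.0000, 0).

With y'=λy (z=hλ):
  y_{n+1} = y_n + z·[3/5·y_n + 2/5·y_{n+1}] ⇒ (1 − 2/5z)y_{n+1} = (1 + 3/5z)y_n
  Hence R(z) = (1 + 3/5z)/(1 − 2/5z).

Solve |R(x)|<1 on ℝ⁻.
x=-1.22: |R|=0.1801
R=−1: 1+3/5x = −1+2/5x ⇒ -1/5x=2 ⇒ x=2/(-1/5)=-10.0000
Confirm numerically:
  x=-9.235: |R|=0.96741 <1
  x=-8.727: |R|=0.94331 <1
  x=-6.441: |R|=0.80097 <1
  x=-10.289: |R|=1.01130 >1
  x=-10.070: |R|=1.00278 >1
Interval (-10.0000, 0).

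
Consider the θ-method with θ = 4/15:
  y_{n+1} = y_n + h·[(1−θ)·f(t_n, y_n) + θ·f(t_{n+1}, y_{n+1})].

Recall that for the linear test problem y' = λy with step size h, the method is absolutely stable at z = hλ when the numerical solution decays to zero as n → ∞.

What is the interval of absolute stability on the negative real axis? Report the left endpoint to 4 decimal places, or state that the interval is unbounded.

Set f=λy, z=hλ:
  y_{n+1} = y_n + z·[11/15·y_n + 4/15·y_{n+1}] ⇒ (1 − 4/15z)y_{n+1} = (1 + 11/15z)y_n
  ⇒ R(z) = (1 + 11/15z)/(1 − 4/15z).

Need |R(x)|<1, x<0.
x=-0.71: |R|=0.4030
R=−1: 1+11/15x = −1+4/15x ⇒ -7/15x=2 ⇒ x=2/(-7/15)=-4.2857
Confirm numerically:
  x=-3.920: |R|=0.91656 <1
  x=-3.682: |R|=0.85784 <1
  x=-1.877: |R|=0.25089 <1
  x=-4.400: |R|=1.02454 >1
  x=-4.392: |R|=1.02284 >1
So |R|<1 on (-4.2857, 0).

z∈(-4.2857,0).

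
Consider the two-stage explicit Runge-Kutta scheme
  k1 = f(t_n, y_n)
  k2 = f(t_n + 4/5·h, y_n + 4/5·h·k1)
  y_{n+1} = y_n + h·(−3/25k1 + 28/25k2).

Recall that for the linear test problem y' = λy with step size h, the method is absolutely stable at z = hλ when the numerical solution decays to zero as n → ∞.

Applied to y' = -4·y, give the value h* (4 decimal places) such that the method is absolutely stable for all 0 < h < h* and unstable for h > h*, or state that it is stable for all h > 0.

(-1.1161,0); λ=-4 ⇒ h* = (125/112)/4 = 0.2790.

On y'=λy, z=hλ:
  k1=λy_n ⇒ h·k1=z·y_n;  k2=λ(1+4/5z)y_n ⇒ h·k2=z(1+4/5z)y_n
  y_{n+1}/y_n = 1 − 3/25z + 28/25z(1+4/5z) = 1 + z + 112/125z²
  ⇒ R(z) = 1 + z + 112/125z².

Find x<0 with |R(x)|<1.
x=-0.5: |R|=0.7240
R=1: x+112/125x²=0 ⇒ x=−125/112=-1.1161; min R=1−1/(4·112/125)=0.7210>−1
Confirm numerically:
  x=-0.767: |R|=0.76011 <1
  x=-0.680: |R|=0.73431 <1
  x=-0.600: |R|=0.72256 <1
  x=-1.682: |R|=1.85290 >1
  x=-1.198: |R|=1.08794 >1
Stable set (-1.1161, 0).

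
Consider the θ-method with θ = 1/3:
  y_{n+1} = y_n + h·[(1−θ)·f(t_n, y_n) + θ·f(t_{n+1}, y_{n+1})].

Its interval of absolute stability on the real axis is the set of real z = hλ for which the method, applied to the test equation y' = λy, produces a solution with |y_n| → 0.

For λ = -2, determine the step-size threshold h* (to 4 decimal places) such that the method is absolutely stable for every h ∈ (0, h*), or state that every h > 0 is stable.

(-6.0000,0); λ=-2 ⇒ h* = (6)/2 = 3.0000.

On y'=λy, z=hλ:
  y_{n+1} = y_n + z·[2/3·y_n + 1/3·y_{n+1}] ⇒ (1 − 1/3z)y_{n+1} = (1 + 2/3z)y_n
  Hence R(z) = (1 + 2/3z)/(1 − 1/3z).

Need |R(x)|<1, x<0.
x=-0.64: |R|=0.4725
R=−1: 1+2/3x = −1+1/3x ⇒ -1/3x=2 ⇒ x=2/(-1/3)=-6.0000
Confirm numerically:
  x=-4.412: |R|=0.78575 <1
  x=-3.596: |R|=0.63554 <1
  x=-2.780: |R|=0.44291 <1
  x=-6.379: |R|=1.04041 >1
  x=-6.302: |R|=1.03247 >1
Stable set (-6.0000, 0).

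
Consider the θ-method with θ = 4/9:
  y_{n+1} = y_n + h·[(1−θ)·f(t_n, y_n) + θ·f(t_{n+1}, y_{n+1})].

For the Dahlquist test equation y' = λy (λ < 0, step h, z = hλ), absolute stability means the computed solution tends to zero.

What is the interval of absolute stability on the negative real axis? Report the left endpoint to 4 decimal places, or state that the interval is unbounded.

z∈(-18.0000,0).

Set f=λy, z=hλ:
  y_{n+1} = y_n + z·[5/9·y_n + 4/9·y_{n+1}] ⇒ (1 − 4/9z)y_{n+1} = (1 + 5/9z)y_n
  so R(z) = (1 + 5/9z)/(1 − 4/9z).

Find x<0 with |R(x)|<1.
x=-0.68: |R|=0.4778
R=−1: 1+5/9x = −1+4/9x ⇒ -1/9x=2 ⇒ x=2/(-1/9)=-18.0000
Confirm numerically:
  x=-14.217: |R|=0.94257 <1
  x=-12.360: |R|=0.90349 <1
  x=-11.052: |R|=0.86942 <1
  x=-18.592: |R|=1.00710 >1
  x=-18.040: |R|=1.00049 >1
So |R|<1 on (-18.0000, 0).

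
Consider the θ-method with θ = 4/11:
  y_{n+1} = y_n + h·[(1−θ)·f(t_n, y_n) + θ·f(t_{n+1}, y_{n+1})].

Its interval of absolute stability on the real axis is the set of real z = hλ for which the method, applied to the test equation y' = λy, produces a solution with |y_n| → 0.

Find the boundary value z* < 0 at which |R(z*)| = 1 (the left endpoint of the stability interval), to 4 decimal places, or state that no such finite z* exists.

z* = -7.3333.

On y'=λy, z=hλ:
  y_{n+1} = y_n + z·[7/11·y_n + 4/11·y_{n+1}] ⇒ (1 − 4/11z)y_{n+1} = (1 + 7/11z)y_n
  so R(z) = (1 + 7/11z)/(1 − 4/11z).

Need |R(x)|<1, x<0.
x=-1.69: |R|=0.0467
R=−1: 1+7/11x = −1+4/11x ⇒ -3/11x=2 ⇒ x=2/(-3/11)=-7.3333
Confirm numerically:
  x=-7.012: |R|=0.97531 <1
  x=-6.651: |R|=0.94556 <1
  x=-3.312: |R|=0.50247 <1
  x=-3.198: |R|=0.47856 <1
  x=-7.916: |R|=1.04097 >1
  x=-7.358: |R|=1.00183 >1
Stable set (-7.3333, 0).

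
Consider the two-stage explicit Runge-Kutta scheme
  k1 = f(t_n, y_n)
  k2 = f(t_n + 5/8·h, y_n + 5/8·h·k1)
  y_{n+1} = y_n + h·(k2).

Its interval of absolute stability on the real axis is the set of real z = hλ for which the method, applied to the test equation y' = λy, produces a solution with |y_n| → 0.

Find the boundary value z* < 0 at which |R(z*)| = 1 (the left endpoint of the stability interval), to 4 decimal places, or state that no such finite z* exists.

Set f=λy, z=hλ:
  k1=λy_n ⇒ h·k1=z·y_n;  k2=λ(1+5/8z)y_n ⇒ h·k2=z(1+5/8z)y_n
  y_{n+1}/y_n = 1 + z(1+5/8z) = 1 + z + 5/8z²
  R(z) = 1 + z + 5/8z².

Need |R(x)|<1, x<0.
x=-1.27: |R|=0.7381
R=1: x+5/8x²=0 ⇒ x=−8/5=-1.6000; min R=1−1/(4·5/8)=0.6000>−1
Confirm numerically:
  x=-1.482: |R|=0.89070 <1
  x=-1.417: |R|=0.83793 <1
  x=-1.226: |R|=0.71342 <1
  x=-1.219: |R|=0.70973 <1
  x=-2.171: |R|=1.77478 >1
  x=-1.977: |R|=1.46583 >1
  x=-1.815: |R|=1.24389 >1
So |R|<1 on (-1.6000, 0).

left endpoint -1.6000.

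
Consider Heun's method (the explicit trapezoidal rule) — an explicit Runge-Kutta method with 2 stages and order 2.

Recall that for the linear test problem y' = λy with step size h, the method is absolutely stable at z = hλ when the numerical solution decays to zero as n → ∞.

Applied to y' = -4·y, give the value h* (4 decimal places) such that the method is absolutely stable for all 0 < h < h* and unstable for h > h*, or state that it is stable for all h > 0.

(-2.0000,0); λ=-4 ⇒ h* = 0.5000.

Test eqn y'=λy, z=hλ:
  order 2, 2-stage ⇒ R(z)=1+z+z^2/2
  (e.g. R(-1.29)=0.54205, |R|=0.54205)

Boundary: |R(x)|=1, x<0.
x=-1.29: |R|=0.5421
|R(-1.17)|=0.5144 |R(-0.8)|=0.5200
Bisect:
  x_lo=-2.7719 |R|=2.0698  x_hi=-0.3274 |R|=0.7262
  mid=-1.54966 |R|=0.65106 →hi
  mid=-2.16078 |R|=1.17370 →lo
  mid=-1.85522 |R|=0.86570 →hi
  mid=-2.00800 |R|=1.00803 →lo
  mid=-1.93161 |R|=0.93395 →hi
  mid=-1.96980 |R|=0.97026 →hi
  mid=-1.98890 |R|=0.98896 →hi
  mid=-1.99845 |R|=0.99845 →hi
  mid=-2.00322 |R|=1.00323 →lo
  ...
  [-2.00009,-1.99994] ⇒ x*=-2.0000
So |R|<1 on (-2.0000, 0).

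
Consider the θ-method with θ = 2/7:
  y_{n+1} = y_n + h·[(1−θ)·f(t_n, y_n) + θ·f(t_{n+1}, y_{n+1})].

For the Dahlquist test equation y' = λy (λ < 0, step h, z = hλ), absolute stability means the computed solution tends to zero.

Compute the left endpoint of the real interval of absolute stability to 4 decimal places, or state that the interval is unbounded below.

left endpoint -4.6667.

On y'=λy, z=hλ:
  y_{n+1} = y_n + z·[5/7·y_n + 2/7·y_{n+1}] ⇒ (1 − 2/7z)y_{n+1} = (1 + 5/7z)y_n
  ⇒ R(z) = (1 + 5/7z)/(1 − 2/7z).

Find x<0 with |R(x)|<1.
x=-0.54: |R|=0.5322
R=−1: 1+5/7x = −1+2/7x ⇒ -3/7x=2 ⇒ x=2/(-3/7)=-4.6667
Confirm numerically:
  x=-3.625: |R|=0.78070 <1
  x=-3.388: |R|=0.72154 <1
  x=-3.307: |R|=0.70038 <1
  x=-5.114: |R|=1.07790 >1
  x=-5.109: |R|=1.07707 >1
Interval (-4.6667, 0).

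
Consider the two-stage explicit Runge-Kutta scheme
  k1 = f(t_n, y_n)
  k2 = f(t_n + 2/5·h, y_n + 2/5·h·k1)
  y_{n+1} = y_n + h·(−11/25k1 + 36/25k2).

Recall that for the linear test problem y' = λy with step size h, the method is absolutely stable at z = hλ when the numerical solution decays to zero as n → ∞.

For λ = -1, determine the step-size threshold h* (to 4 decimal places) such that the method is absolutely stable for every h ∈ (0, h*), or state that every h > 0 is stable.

On y'=λy, z=hλ:
  k1=λy_n ⇒ h·k1=z·y_n;  k2=λ(1+2/5z)y_n ⇒ h·k2=z(1+2/5z)y_n
  y_{n+1}/y_n = 1 − 11/25z + 36/25z(1+2/5z) = 1 + z + 72/125z²
  ⇒ R(z) = 1 + z + 72/125z².

Find x<0 with |R(x)|<1.
x=-0.4: |R|=0.6922
R=1: x+72/125x²=0 ⇒ x=−125/72=-1.7361; min R=1−1/(4·72/125)=0.5660>−1
Confirm numerically:
  x=-1.707: |R|=0.97138 <1
  x=-0.857: |R|=0.56604 <1
  x=-0.835: |R|=0.56660 <1
  x=-1.811: |R|=1.07812 >1
  x=-1.759: |R|=1.02319 >1
Stable set (-1.7361, 0).

(-1.7361,0); λ=-1 ⇒ h* = (125/72)/1 = 1.7361.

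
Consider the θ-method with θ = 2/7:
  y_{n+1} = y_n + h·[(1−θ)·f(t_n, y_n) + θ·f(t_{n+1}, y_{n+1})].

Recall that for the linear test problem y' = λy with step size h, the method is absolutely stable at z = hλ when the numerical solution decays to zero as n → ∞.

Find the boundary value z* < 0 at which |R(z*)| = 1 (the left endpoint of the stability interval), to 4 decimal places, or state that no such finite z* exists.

z* = -4.6667.

Set f=λy, z=hλ:
  y_{n+1} = y_n + z·[5/7·y_n + 2/7·y_{n+1}] ⇒ (1 − 2/7z)y_{n+1} = (1 + 5/7z)y_n
  ⇒ R(z) = (1 + 5/7z)/(1 − 2/7z).

Boundary: |R(x)|=1, x<0.
x=-0.8: |R|=0.3488
R=−1: 1+5/7x = −1+2/7x ⇒ -3/7x=2 ⇒ x=2/(-3/7)=-4.6667
Confirm numerically:
  x=-3.384: |R|=0.72051 <1
  x=-2.619: |R|=0.49804 <1
  x=-2.440: |R|=0.43771 <1
  x=-2.217: |R|=0.35727 <1
  x=-5.046: |R|=1.06658 >1
  x=-4.856: |R|=1.03399 >1
  x=-4.778: |R|=1.02017 >1
Interval (-4.6667, 0).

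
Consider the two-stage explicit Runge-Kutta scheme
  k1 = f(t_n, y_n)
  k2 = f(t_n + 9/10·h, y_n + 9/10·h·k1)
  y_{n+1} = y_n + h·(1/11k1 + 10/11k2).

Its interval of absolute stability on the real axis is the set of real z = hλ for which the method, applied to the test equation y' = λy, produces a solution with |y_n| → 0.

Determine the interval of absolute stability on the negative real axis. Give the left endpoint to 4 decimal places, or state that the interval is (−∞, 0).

Set f=λy, z=hλ:
  k1=λy_n ⇒ h·k1=z·y_n;  k2=λ(1+9/10z)y_n ⇒ h·k2=z(1+9/10z)y_n
  y_{n+1}/y_n = 1 + 1/11z + 10/11z(1+9/10z) = 1 + z + 9/11z²
  Hence R(z) = 1 + z + 9/11z².

Find x<0 with |R(x)|<1.
x=-0.44: |R|=0.7184
R=1: x+9/11x²=0 ⇒ x=−11/9=-1.2222; min R=1−1/(4·9/11)=0.6944>−1
Confirm numerically:
  x=-1.098: |R|=0.88840 <1
  x=-0.995: |R|=0.81502 <1
  x=-0.790: |R|=0.72063 <1
  x=-1.599: |R|=1.49293 >1
  x=-1.301: |R|=1.08386 >1
Stable set (-1.2222, 0).

(-1.2222, 0).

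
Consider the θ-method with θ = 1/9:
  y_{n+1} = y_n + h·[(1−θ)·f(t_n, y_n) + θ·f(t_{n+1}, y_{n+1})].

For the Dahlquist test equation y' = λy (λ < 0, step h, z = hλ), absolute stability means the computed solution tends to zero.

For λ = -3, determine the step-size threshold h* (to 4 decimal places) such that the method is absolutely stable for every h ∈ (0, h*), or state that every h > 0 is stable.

(-2.5714,0); λ=-3 ⇒ h* = (18/7)/3 = 0.8571.

Set f=λy, z=hλ:
  y_{n+1} = y_n + z·[8/9·y_n + 1/9·y_{n+1}] ⇒ (1 − 1/9z)y_{n+1} = (1 + 8/9z)y_n
  ⇒ R(z) = (1 + 8/9z)/(1 − 1/9z).

Find x<0 with |R(x)|<1.
x=-1.79: |R|=0.4930
R=−1: 1+8/9x = −1+1/9x ⇒ -7/9x=2 ⇒ x=2/(-7/9)=-2.5714
Confirm numerically:
  x=-2.253: |R|=0.80192 <1
  x=-2.217: |R|=0.77882 <1
  x=-2.119: |R|=0.71517 <1
  x=-2.085: |R|=0.69283 <1
  x=-3.133: |R|=1.32399 >1
  x=-3.114: |R|=1.31352 >1
  x=-2.981: |R|=1.23930 >1
Stable set (-2.5714, 0).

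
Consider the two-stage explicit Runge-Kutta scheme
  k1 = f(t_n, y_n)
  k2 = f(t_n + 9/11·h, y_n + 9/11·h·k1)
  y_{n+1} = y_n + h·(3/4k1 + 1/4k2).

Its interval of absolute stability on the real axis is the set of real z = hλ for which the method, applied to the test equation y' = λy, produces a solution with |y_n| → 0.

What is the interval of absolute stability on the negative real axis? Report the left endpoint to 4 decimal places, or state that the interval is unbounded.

(-4.8889, 0).

With y'=λy (z=hλ):
  k1=λy_n ⇒ h·k1=z·y_n;  k2=λ(1+9/11z)y_n ⇒ h·k2=z(1+9/11z)y_n
  y_{n+1}/y_n = 1 + 3/4z + 1/4z(1+9/11z) = 1 + z + 9/44z²
  ⇒ R(z) = 1 + z + 9/44z².

Boundary: |R(x)|=1, x<0.
x=-1.29: |R|=0.0504
R=1: x+9/44x²=0 ⇒ x=−44/9=-4.8889; min R=1−1/(4·9/44)=-0.2222>−1
Confirm numerically:
  x=-4.832: |R|=0.94377 <1
  x=-4.678: |R|=0.79821 <1
  x=-3.964: |R|=0.25008 <1
  x=-3.752: |R|=0.12749 <1
  x=-5.364: |R|=1.52128 >1
  x=-5.104: |R|=1.22458 >1
  x=-5.018: |R|=1.13252 >1
Interval (-4.8889, 0).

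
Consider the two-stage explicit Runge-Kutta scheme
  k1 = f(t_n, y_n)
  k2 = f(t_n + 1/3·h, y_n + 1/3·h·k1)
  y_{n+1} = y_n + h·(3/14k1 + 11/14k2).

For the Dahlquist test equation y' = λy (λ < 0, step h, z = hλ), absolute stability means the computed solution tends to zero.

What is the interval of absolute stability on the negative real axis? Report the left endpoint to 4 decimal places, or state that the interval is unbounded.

z∈(-3.8182,0).

Set f=λy, z=hλ:
  k1=λy_n ⇒ h·k1=z·y_n;  k2=λ(1+1/3z)y_n ⇒ h·k2=z(1+1/3z)y_n
  y_{n+1}/y_n = 1 + 3/14z + 11/14z(1+1/3z) = 1 + z + 11/42z²
  so R(z) = 1 + z + 11/42z².

Need |R(x)|<1, x<0.
x=-1.75: |R|=0.0521
R=1: x+11/42x²=0 ⇒ x=−42/11=-3.8182; min R=1−1/(4·11/42)=0.0455>−1
Confirm numerically:
  x=-3.363: |R|=0.59908 <1
  x=-3.015: |R|=0.36577 <1
  x=-2.861: |R|=0.28277 <1
  x=-4.252: |R|=1.48311 >1
  x=-4.110: |R|=1.31412 >1
Stable set (-3.8182, 0).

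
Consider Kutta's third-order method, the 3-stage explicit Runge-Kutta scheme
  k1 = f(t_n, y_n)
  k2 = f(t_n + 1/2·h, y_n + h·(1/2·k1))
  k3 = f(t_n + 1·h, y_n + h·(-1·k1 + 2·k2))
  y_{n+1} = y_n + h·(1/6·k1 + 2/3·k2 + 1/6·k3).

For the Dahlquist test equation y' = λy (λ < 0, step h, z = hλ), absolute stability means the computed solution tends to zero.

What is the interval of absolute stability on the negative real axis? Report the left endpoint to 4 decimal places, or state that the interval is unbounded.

Test eqn y'=λy, z=hλ:
  order 3, 3-stage ⇒ R(z)=1+z+z^2/2+z^3/6
  (e.g. R(-0.36)=0.69702, |R|=0.69702)

Need |R(x)|<1, x<0.
x=-0.36: |R|=0.6970
|R(-2.42)|=0.8539 |R(-2.4)|=0.8240 |R(-2.32)|=0.7100
Bisect:
  x_lo=-3.3921 |R|=3.1439  x_hi=-0.3689 |R|=0.6908
  mid=-1.88050 |R|=0.22069 →hi
  mid=-2.63628 |R|=1.21498 →lo
  mid=-2.25839 |R|=0.62798 →hi
  mid=-2.44734 |R|=0.89565 →hi
  mid=-2.54181 |R|=1.04843 →lo
  mid=-2.49457 |R|=0.97037 →hi
  mid=-2.51819 |R|=1.00898 →lo
  mid=-2.50638 |R|=0.98957 →hi
  ...
  [-2.51284,-2.51266] ⇒ x*=-2.5127
Interval (-2.5127, 0).

z∈(-2.5127,0).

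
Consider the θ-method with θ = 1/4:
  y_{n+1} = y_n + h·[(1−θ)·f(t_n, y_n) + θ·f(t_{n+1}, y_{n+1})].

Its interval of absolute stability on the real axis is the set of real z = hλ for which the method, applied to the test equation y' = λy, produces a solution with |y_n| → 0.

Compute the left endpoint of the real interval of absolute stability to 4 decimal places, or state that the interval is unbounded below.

Set f=λy, z=hλ:
  y_{n+1} = y_n + z·[3/4·y_n + 1/4·y_{n+1}] ⇒ (1 − 1/4z)y_{n+1} = (1 + 3/4z)y_n
  so R(z) = (1 + 3/4z)/(1 − 1/4z).

Find x<0 with |R(x)|<1.
x=-1.01: |R|=0.1936
R=−1: 1+3/4x = −1+1/4x ⇒ -1/2x=2 ⇒ x=2/(-1/2)=-4.0000
Confirm numerically:
  x=-3.488: |R|=0.86325 <1
  x=-2.029: |R|=0.34616 <1
  x=-1.737: |R|=0.21109 <1
  x=-4.565: |R|=1.13193 >1
  x=-4.391: |R|=1.09320 >1
  x=-4.223: |R|=1.05424 >1
Interval (-4.0000, 0).

z* = -4.0000.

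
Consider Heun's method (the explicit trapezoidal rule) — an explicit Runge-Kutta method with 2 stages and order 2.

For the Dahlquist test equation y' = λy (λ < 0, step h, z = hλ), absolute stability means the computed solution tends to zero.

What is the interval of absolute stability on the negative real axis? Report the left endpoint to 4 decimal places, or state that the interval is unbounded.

On y'=λy, z=hλ:
  order 2, 2-stage ⇒ R(z)=1+z+z^2/2
  (e.g. R(-1.7)=0.74500, |R|=0.74500)

Need |R(x)|<1, x<0.
x=-1.7: |R|=0.7450
|R(-2.26)|=1.2938 |R(-2.02)|=1.0202 |R(-1.09)|=0.5040
Bisect:
  x_lo=-2.8176 |R|=2.1518  x_hi=-0.1585 |R|=0.8541
  mid=-1.48802 |R|=0.61908 →hi
  mid=-2.15280 |R|=1.16448 →lo
  mid=-1.82041 |R|=0.83654 →hi
  mid=-1.98661 |R|=0.98670 →hi
  mid=-2.06970 |R|=1.07213 →lo
  mid=-2.02816 |R|=1.02855 →lo
  mid=-2.00738 |R|=1.00741 →lo
  ...
  [-2.00008,-1.99991] ⇒ x*=-2.0000
Interval (-2.0000, 0).

(-2.0000, 0).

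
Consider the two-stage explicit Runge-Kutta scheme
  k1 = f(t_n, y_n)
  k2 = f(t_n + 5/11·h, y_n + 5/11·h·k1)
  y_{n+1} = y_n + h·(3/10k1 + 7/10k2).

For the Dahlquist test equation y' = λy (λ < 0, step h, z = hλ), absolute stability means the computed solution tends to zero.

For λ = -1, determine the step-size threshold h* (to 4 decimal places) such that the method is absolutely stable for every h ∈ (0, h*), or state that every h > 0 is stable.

(-3.1429,0); λ=-1 ⇒ h* = (22/7)/1 = 3.1429.

Test eqn y'=λy, z=hλ:
  k1=λy_n ⇒ h·k1=z·y_n;  k2=λ(1+5/11z)y_n ⇒ h·k2=z(1+5/11z)y_n
  y_{n+1}/y_n = 1 + 3/10z + 7/10z(1+5/11z) = 1 + z + 7/22z²
  Hence R(z) = 1 + z + 7/22z².

Need |R(x)|<1, x<0.
x=-0.37: |R|=0.6736
R=1: x+7/22x²=0 ⇒ x=−22/7=-3.1429; min R=1−1/(4·7/22)=0.2143>−1
Confirm numerically:
  x=-2.658: |R|=0.58994 <1
  x=-1.962: |R|=0.26282 <1
  x=-1.285: |R|=0.24039 <1
  x=-3.579: |R|=1.49667 >1
  x=-3.494: |R|=1.39038 >1
  x=-3.250: |R|=1.11080 >1
Stable set (-3.1429, 0).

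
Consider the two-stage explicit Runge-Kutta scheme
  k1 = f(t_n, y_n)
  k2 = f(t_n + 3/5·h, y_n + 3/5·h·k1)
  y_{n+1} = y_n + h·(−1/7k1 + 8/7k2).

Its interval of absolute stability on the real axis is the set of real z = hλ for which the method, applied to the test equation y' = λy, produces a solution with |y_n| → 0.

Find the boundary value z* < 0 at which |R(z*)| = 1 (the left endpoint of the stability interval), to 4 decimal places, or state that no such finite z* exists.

With y'=λy (z=hλ):
  k1=λy_n ⇒ h·k1=z·y_n;  k2=λ(1+3/5z)y_n ⇒ h·k2=z(1+3/5z)y_n
  y_{n+1}/y_n = 1 − 1/7z + 8/7z(1+3/5z) = 1 + z + 24/35z²
  Hence R(z) = 1 + z + 24/35z².

Boundary: |R(x)|=1, x<0.
x=-0.43: |R|=0.6968
R=1: x+24/35x²=0 ⇒ x=−35/24=-1.4583; min R=1−1/(4·24/35)=0.6354>−1
Confirm numerically:
  x=-1.351: |R|=0.90057 <1
  x=-0.898: |R|=0.65496 <1
  x=-0.832: |R|=0.64267 <1
  x=-1.974: |R|=1.69801 >1
  x=-1.911: |R|=1.59317 >1
  x=-1.696: |R|=1.27640 >1
Interval (-1.4583, 0).

z* = -1.4583.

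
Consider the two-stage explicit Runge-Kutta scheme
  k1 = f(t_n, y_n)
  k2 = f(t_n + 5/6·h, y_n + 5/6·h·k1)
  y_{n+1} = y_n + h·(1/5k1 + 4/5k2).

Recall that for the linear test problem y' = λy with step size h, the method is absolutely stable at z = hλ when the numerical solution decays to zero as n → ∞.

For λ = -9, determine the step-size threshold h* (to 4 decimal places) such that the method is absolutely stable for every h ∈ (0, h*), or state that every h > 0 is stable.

Test eqn y'=λy, z=hλ:
  k1=λy_n ⇒ h·k1=z·y_n;  k2=λ(1+5/6z)y_n ⇒ h·k2=z(1+5/6z)y_n
  y_{n+1}/y_n = 1 + 1/5z + 4/5z(1+5/6z) = 1 + z + 2/3z²
  ⇒ R(z) = 1 + z + 2/3z².

Find x<0 with |R(x)|<1.
x=-1.3: |R|=0.8267
R=1: x+2/3x²=0 ⇒ x=−3/2=-1.5000; min R=1−1/(4·2/3)=0.6250>−1
Confirm numerically:
  x=-1.286: |R|=0.81653 <1
  x=-1.282: |R|=0.81368 <1
  x=-0.992: |R|=0.66404 <1
  x=-1.902: |R|=1.50974 >1
  x=-1.893: |R|=1.49597 >1
  x=-1.690: |R|=1.21407 >1
Interval (-1.5000, 0).

(-1.5000,0); λ=-9 ⇒ h* = (3/2)/9 = 0.1667.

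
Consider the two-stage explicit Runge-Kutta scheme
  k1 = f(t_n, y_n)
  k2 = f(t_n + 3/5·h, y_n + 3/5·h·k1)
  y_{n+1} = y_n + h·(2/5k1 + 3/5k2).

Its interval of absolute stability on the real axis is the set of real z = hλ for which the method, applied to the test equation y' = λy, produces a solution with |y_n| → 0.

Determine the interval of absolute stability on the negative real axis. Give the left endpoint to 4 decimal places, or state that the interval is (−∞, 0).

Set f=λy, z=hλ:
  k1=λy_n ⇒ h·k1=z·y_n;  k2=λ(1+3/5z)y_n ⇒ h·k2=z(1+3/5z)y_n
  y_{n+1}/y_n = 1 + 2/5z + 3/5z(1+3/5z) = 1 + z + 9/25z²
  Hence R(z) = 1 + z + 9/25z².

Need |R(x)|<1, x<0.
x=-1.19: |R|=0.3198
R=1: x+9/25x²=0 ⇒ x=−25/9=-2.7778; min R=1−1/(4·9/25)=0.3056>−1
Confirm numerically:
  x=-2.460: |R|=0.71858 <1
  x=-2.143: |R|=0.51028 <1
  x=-1.634: |R|=0.32718 <1
  x=-3.254: |R|=1.55787 >1
  x=-3.124: |R|=1.38938 >1
Interval (-2.7778, 0).

(-2.7778, 0).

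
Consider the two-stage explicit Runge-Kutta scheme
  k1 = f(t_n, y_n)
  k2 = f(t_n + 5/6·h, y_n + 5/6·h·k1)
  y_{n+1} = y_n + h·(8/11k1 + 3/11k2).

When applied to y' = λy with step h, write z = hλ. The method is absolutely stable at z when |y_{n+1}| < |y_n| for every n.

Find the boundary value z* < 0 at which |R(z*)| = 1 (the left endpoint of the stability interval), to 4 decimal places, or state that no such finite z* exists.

z* = -4.4000.

With y'=λy (z=hλ):
  k1=λy_n ⇒ h·k1=z·y_n;  k2=λ(1+5/6z)y_n ⇒ h·k2=z(1+5/6z)y_n
  y_{n+1}/y_n = 1 + 8/11z + 3/11z(1+5/6z) = 1 + z + 5/22z²
  R(z) = 1 + z + 5/22z².

Find x<0 with |R(x)|<1.
x=-1.19: |R|=0.1318
R=1: x+5/22x²=0 ⇒ x=−22/5=-4.4000; min R=1−1/(4·5/22)=-0.1000>−1
Confirm numerically:
  x=-3.303: |R|=0.17650 <1
  x=-3.012: |R|=0.04985 <1
  x=-2.183: |R|=0.09993 <1
  x=-4.972: |R|=1.64636 >1
  x=-4.651: |R|=1.26532 >1
Interval (-4.4000, 0).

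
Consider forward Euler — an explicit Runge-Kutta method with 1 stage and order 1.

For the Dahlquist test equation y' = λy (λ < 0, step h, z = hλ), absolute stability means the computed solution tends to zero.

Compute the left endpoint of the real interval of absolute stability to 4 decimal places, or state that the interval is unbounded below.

With y'=λy (z=hλ):
  order 1, 1-stage ⇒ R(z)=1+z
  (e.g. R(-0.64)=0.36000, |R|=0.36000)

Find x<0 with |R(x)|<1.
x=-0.64: |R|=0.3600
|R(-1.75)|=0.7500 |R(-1.35)|=0.3500 |R(-0.73)|=0.2700
Bisect:
  x_lo=-2.8088 |R|=1.8088  x_hi=-0.2852 |R|=0.7148
  mid=-1.54702 |R|=0.54702 →hi
  mid=-2.17791 |R|=1.17791 →lo
  mid=-1.86247 |R|=0.86247 →hi
  mid=-2.02019 |R|=1.02019 →lo
  mid=-1.94133 |R|=0.94133 →hi
  mid=-1.98076 |R|=0.98076 →hi
  mid=-2.00048 |R|=1.00048 →lo
  mid=-1.99062 |R|=0.99062 →hi
  ...
  [-2.00001,-1.99986] ⇒ x*=-2.0000
So |R|<1 on (-2.0000, 0).

left endpoint -2.0000.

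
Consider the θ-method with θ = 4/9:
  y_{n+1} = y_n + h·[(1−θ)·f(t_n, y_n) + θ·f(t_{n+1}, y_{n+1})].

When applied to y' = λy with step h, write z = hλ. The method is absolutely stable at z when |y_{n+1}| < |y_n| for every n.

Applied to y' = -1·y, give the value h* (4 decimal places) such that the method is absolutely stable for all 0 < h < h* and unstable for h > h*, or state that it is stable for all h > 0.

On y'=λy, z=hλ:
  y_{n+1} = y_n + z·[5/9·y_n + 4/9·y_{n+1}] ⇒ (1 − 4/9z)y_{n+1} = (1 + 5/9z)y_n
  ⇒ R(z) = (1 + 5/9z)/(1 − 4/9z).

Solve |R(x)|<1 on ℝ⁻.
x=-0.31: |R|=0.7275
R=−1: 1+5/9x = −1+4/9x ⇒ -1/9x=2 ⇒ x=2/(-1/9)=-18.0000
Confirm numerically:
  x=-14.039: |R|=0.93921 <1
  x=-11.412: |R|=0.87945 <1
  x=-9.503: |R|=0.81926 <1
  x=-18.534: |R|=1.00642 >1
  x=-18.480: |R|=1.00579 >1
  x=-18.348: |R|=1.00422 >1
So |R|<1 on (-18.0000, 0).

(-18.0000,0); λ=-1 ⇒ h* = (18)/1 = 18.0000.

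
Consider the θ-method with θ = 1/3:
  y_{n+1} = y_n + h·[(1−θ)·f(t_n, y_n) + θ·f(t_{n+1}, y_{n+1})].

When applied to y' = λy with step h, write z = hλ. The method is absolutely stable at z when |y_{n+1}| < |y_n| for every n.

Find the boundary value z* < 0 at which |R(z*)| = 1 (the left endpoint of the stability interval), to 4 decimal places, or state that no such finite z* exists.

On y'=λy, z=hλ:
  y_{n+1} = y_n + z·[2/3·y_n + 1/3·y_{n+1}] ⇒ (1 − 1/3z)y_{n+1} = (1 + 2/3z)y_n
  R(z) = (1 + 2/3z)/(1 − 1/3z).

Need |R(x)|<1, x<0.
x=-1: |R|=0.2500
R=−1: 1+2/3x = −1+1/3x ⇒ -1/3x=2 ⇒ x=2/(-1/3)=-6.0000
Confirm numerically:
  x=-5.691: |R|=0.96445 <1
  x=-5.193: |R|=0.90150 <1
  x=-4.995: |R|=0.87430 <1
  x=-4.028: |R|=0.71941 <1
  x=-6.527: |R|=1.05532 >1
  x=-6.306: |R|=1.03288 >1
  x=-6.058: |R|=1.00640 >1
So |R|<1 on (-6.0000, 0).

z* = -6.0000.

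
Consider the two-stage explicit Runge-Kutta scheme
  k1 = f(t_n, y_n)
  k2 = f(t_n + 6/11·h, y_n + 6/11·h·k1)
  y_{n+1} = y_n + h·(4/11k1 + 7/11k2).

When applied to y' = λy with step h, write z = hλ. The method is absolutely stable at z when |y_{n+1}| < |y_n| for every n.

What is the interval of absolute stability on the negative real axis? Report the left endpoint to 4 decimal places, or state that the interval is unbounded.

(-2.8810, 0).

Test eqn y'=λy, z=hλ:
  k1=λy_n ⇒ h·k1=z·y_n;  k2=λ(1+6/11z)y_n ⇒ h·k2=z(1+6/11z)y_n
  y_{n+1}/y_n = 1 + 4/11z + 7/11z(1+6/11z) = 1 + z + 42/121z²
  so R(z) = 1 + z + 42/121z².

Need |R(x)|<1, x<0.
x=-0.54: |R|=0.5612
R=1: x+42/121x²=0 ⇒ x=−121/42=-2.8810; min R=1−1/(4·42/121)=0.2798>−1
Confirm numerically:
  x=-2.740: |R|=0.86594 <1
  x=-2.690: |R|=0.82170 <1
  x=-2.125: |R|=0.44241 <1
  x=-1.726: |R|=0.30806 <1
  x=-3.474: |R|=1.71513 >1
  x=-3.101: |R|=1.23685 >1
  x=-2.965: |R|=1.08650 >1
Interval (-2.8810, 0).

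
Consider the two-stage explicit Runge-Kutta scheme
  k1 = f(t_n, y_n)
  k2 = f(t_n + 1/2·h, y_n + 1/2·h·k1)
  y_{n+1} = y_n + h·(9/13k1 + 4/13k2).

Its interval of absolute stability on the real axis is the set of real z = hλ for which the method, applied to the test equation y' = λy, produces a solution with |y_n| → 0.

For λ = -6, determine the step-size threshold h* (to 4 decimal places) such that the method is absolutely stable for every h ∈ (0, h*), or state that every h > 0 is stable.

(-6.5000,0); λ=-6 ⇒ h* = (13/2)/6 = 1.0833.

Test eqn y'=λy, z=hλ:
  k1=λy_n ⇒ h·k1=z·y_n;  k2=λ(1+1/2z)y_n ⇒ h·k2=z(1+1/2z)y_n
  y_{n+1}/y_n = 1 + 9/13z + 4/13z(1+1/2z) = 1 + z + 2/13z²
  ⇒ R(z) = 1 + z + 2/13z².

Boundary: |R(x)|=1, x<0.
x=-0.66: |R|=0.4070
R=1: x+2/13x²=0 ⇒ x=−13/2=-6.5000; min R=1−1/(4·2/13)=-0.6250>−1
Confirm numerically:
  x=-6.288: |R|=0.79491 <1
  x=-4.270: |R|=0.46494 <1
  x=-2.825: |R|=0.59721 <1
  x=-7.061: |R|=1.60942 >1
  x=-6.772: |R|=1.28338 >1
Stable set (-6.5000, 0).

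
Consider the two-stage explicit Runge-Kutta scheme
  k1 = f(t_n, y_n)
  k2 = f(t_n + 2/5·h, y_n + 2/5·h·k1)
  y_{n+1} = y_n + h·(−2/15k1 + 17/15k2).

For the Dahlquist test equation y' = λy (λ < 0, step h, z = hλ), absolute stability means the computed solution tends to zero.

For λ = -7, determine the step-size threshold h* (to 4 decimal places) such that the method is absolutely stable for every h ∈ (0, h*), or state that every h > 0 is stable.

(-2.2059,0); λ=-7 ⇒ h* = (75/34)/7 = 0.3151.

On y'=λy, z=hλ:
  k1=λy_n ⇒ h·k1=z·y_n;  k2=λ(1+2/5z)y_n ⇒ h·k2=z(1+2/5z)y_n
  y_{n+1}/y_n = 1 − 2/15z + 17/15z(1+2/5z) = 1 + z + 34/75z²
  Hence R(z) = 1 + z + 34/75z².

Need |R(x)|<1, x<0.
x=-1.16: |R|=0.4500
R=1: x+34/75x²=0 ⇒ x=−75/34=-2.2059; min R=1−1/(4·34/75)=0.4485>−1
Confirm numerically:
  x=-2.119: |R|=0.91654 <1
  x=-1.534: |R|=0.53276 <1
  x=-1.299: |R|=0.46596 <1
  x=-1.102: |R|=0.44853 <1
  x=-2.482: |R|=1.31068 >1
  x=-2.284: |R|=1.08088 >1
  x=-2.271: |R|=1.06704 >1
Stable set (-2.2059, 0).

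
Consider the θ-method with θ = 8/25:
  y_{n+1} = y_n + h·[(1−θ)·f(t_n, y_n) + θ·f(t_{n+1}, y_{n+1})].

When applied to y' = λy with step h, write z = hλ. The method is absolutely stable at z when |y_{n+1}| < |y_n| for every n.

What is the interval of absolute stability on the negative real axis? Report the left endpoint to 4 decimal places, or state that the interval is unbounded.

(-5.5556, 0).

Test eqn y'=λy, z=hλ:
  y_{n+1} = y_n + z·[17/25·y_n + 8/25·y_{n+1}] ⇒ (1 − 8/25z)y_{n+1} = (1 + 17/25z)y_n
  so R(z) = (1 + 17/25z)/(1 − 8/25z).

Need |R(x)|<1, x<0.
x=-1.1: |R|=0.1864
R=−1: 1+17/25x = −1+8/25x ⇒ -9/25x=2 ⇒ x=2/(-9/25)=-5.5556
Confirm numerically:
  x=-5.175: |R|=0.94842 <1
  x=-3.788: |R|=0.71235 <1
  x=-2.740: |R|=0.45993 <1
  x=-5.828: |R|=1.03423 >1
  x=-5.784: |R|=1.02885 >1
  x=-5.779: |R|=1.02823 >1
Interval (-5.5556, 0).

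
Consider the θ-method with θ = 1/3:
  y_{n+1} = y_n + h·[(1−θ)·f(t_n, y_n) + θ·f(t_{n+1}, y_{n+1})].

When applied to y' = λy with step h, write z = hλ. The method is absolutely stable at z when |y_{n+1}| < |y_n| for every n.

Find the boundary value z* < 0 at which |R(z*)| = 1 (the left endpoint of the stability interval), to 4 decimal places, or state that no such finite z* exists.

On y'=λy, z=hλ:
  y_{n+1} = y_n + z·[2/3·y_n + 1/3·y_{n+1}] ⇒ (1 − 1/3z)y_{n+1} = (1 + 2/3z)y_n
  Hence R(z) = (1 + 2/3z)/(1 − 1/3z).

Find x<0 with |R(x)|<1.
x=-0.38: |R|=0.6627
R=−1: 1+2/3x = −1+1/3x ⇒ -1/3x=2 ⇒ x=2/(-1/3)=-6.0000
Confirm numerically:
  x=-3.872: |R|=0.69034 <1
  x=-3.667: |R|=0.65007 <1
  x=-3.638: |R|=0.64417 <1
  x=-2.504: |R|=0.36483 <1
  x=-6.342: |R|=1.03661 >1
  x=-6.158: |R|=1.01725 >1
  x=-6.067: |R|=1.00739 >1
So |R|<1 on (-6.0000, 0).

left endpoint -6.0000.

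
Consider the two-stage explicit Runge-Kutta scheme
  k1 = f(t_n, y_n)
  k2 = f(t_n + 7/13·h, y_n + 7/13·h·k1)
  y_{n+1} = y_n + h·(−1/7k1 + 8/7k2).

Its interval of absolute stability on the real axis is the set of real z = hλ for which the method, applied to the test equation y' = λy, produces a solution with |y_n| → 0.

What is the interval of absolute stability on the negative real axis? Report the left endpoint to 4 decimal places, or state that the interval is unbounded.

On y'=λy, z=hλ:
  k1=λy_n ⇒ h·k1=z·y_n;  k2=λ(1+7/13z)y_n ⇒ h·k2=z(1+7/13z)y_n
  y_{n+1}/y_n = 1 − 1/7z + 8/7z(1+7/13z) = 1 + z + 8/13z²
  Hence R(z) = 1 + z + 8/13z².

Need |R(x)|<1, x<0.
x=-1.04: |R|=0.6256
R=1: x+8/13x²=0 ⇒ x=−13/8=-1.6250; min R=1−1/(4·8/13)=0.5938>−1
Confirm numerically:
  x=-1.247: |R|=0.70993 <1
  x=-1.179: |R|=0.67641 <1
  x=-1.035: |R|=0.62422 <1
  x=-0.897: |R|=0.59814 <1
  x=-2.020: |R|=1.49102 >1
  x=-1.766: |R|=1.15323 >1
  x=-1.756: |R|=1.14156 >1
Stable set (-1.6250, 0).

(-1.6250, 0).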